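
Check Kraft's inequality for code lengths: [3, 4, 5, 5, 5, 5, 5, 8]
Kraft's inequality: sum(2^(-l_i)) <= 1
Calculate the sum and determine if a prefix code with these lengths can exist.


Sum = 2^(-3) + 2^(-4) + 2^(-5) + 2^(-5) + 2^(-5) + 2^(-5) + 2^(-5) + 2^(-8)
    = 0.125 + 0.0625 + 0.03125 + 0.03125 + 0.03125 + 0.03125 + 0.03125 + 0.00390625
    = 89/256 = 0.34765625
Since 0.34765625 <= 1, Kraft's inequality IS satisfied.
A prefix code with these lengths CAN exist.

Kraft sum = 0.34765625. Satisfied.


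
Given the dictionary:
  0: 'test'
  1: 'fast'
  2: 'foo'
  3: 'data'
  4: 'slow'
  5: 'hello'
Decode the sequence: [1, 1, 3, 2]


Look up each index in the dictionary:
  1 -> 'fast'
  1 -> 'fast'
  3 -> 'data'
  2 -> 'foo'

Decoded: "fast fast data foo"


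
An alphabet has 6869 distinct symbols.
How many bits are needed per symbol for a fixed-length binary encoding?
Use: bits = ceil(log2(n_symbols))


log2(6869) = 12.7459
Bracket: 2^12 = 4096 < 6869 <= 2^13 = 8192
So ceil(log2(6869)) = 13

bits = ceil(log2(6869)) = ceil(12.7459) = 13 bits


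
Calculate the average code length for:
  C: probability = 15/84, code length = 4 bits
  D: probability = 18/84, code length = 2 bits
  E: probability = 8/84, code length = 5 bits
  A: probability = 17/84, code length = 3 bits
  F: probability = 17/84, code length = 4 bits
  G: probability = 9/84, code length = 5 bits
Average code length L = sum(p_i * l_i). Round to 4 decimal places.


Weighted contributions p_i * l_i:
  C: (15/84) * 4 = 60/84
  D: (18/84) * 2 = 36/84
  E: (8/84) * 5 = 40/84
  A: (17/84) * 3 = 51/84
  F: (17/84) * 4 = 68/84
  G: (9/84) * 5 = 45/84
Sum = (60 + 36 + 40 + 51 + 68 + 45)/84 = 300/84

L = 300/84 = 3.5714 bits/symbol


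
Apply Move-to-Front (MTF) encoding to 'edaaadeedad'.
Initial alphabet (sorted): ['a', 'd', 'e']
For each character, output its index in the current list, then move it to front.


MTF encoding:
'e': index 2 in ['a', 'd', 'e'] -> ['e', 'a', 'd']
'd': index 2 in ['e', 'a', 'd'] -> ['d', 'e', 'a']
'a': index 2 in ['d', 'e', 'a'] -> ['a', 'd', 'e']
'a': index 0 in ['a', 'd', 'e'] -> ['a', 'd', 'e']
'a': index 0 in ['a', 'd', 'e'] -> ['a', 'd', 'e']
'd': index 1 in ['a', 'd', 'e'] -> ['d', 'a', 'e']
'e': index 2 in ['d', 'a', 'e'] -> ['e', 'd', 'a']
'e': index 0 in ['e', 'd', 'a'] -> ['e', 'd', 'a']
'd': index 1 in ['e', 'd', 'a'] -> ['d', 'e', 'a']
'a': index 2 in ['d', 'e', 'a'] -> ['a', 'd', 'e']
'd': index 1 in ['a', 'd', 'e'] -> ['d', 'a', 'e']


Output: [2, 2, 2, 0, 0, 1, 2, 0, 1, 2, 1]


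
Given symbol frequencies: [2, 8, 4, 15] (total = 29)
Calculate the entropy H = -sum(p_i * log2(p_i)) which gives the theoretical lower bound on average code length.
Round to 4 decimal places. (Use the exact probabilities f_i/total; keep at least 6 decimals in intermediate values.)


Per-symbol terms -p_i * log2(p_i) with p_i = f_i/29:
  p = 2/29 = 0.068966: log2(p) = -3.857981, -p*log2(p) = 0.266068
  p = 8/29 = 0.275862: log2(p) = -1.857981, -p*log2(p) = 0.512546
  p = 4/29 = 0.137931: log2(p) = -2.857981, -p*log2(p) = 0.394204
  p = 15/29 = 0.517241: log2(p) = -0.951090, -p*log2(p) = 0.491943
H = 0.266068 + 0.512546 + 0.394204 + 0.491943 = 1.664761

H = 1.6648 bits/symbol


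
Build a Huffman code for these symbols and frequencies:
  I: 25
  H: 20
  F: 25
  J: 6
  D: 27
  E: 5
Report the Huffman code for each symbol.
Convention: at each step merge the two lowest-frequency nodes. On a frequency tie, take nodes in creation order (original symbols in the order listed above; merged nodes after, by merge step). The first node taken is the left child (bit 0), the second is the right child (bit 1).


Huffman tree construction:
Step 1: Merge E(5) + J(6) = 11
Step 2: Merge (E+J)(11) + H(20) = 31
Step 3: Merge I(25) + F(25) = 50
Step 4: Merge D(27) + ((E+J)+H)(31) = 58
Step 5: Merge (I+F)(50) + (D+((E+J)+H))(58) = 108
Read each symbol's code off the tree from the root (left child = 0, right child = 1).

Codes:
  I: 00 (length 2)
  H: 111 (length 3)
  F: 01 (length 2)
  J: 1101 (length 4)
  D: 10 (length 2)
  E: 1100 (length 4)
Average code length: 258/108 = 2.3889 bits/symbol


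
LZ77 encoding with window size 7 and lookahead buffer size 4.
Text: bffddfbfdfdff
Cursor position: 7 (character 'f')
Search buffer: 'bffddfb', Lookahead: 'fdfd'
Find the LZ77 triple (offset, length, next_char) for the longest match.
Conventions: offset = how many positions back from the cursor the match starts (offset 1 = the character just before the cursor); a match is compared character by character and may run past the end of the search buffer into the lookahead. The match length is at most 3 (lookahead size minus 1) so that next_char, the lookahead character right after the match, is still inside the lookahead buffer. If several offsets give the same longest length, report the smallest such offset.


Try each offset into the search buffer:
  offset=1 (pos 6, char 'b'): match length 0
  offset=2 (pos 5, char 'f'): match length 1
  offset=3 (pos 4, char 'd'): match length 0
  offset=4 (pos 3, char 'd'): match length 0
  offset=5 (pos 2, char 'f'): match length 2
  offset=6 (pos 1, char 'f'): match length 1
  offset=7 (pos 0, char 'b'): match length 0
Longest match has length 2 at offset 5.
next_char = character at position 7 + 2 = 9 -> 'f'

Best match: offset=5, length=2 (matching 'fd' starting at position 2)
LZ77 triple: (5, 2, 'f')


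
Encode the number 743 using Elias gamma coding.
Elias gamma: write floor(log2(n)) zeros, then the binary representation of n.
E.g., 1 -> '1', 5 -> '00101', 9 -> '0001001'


num_bits = floor(log2(743)) + 1 = 10
leading_zeros = num_bits - 1 = 9
binary(743) = 1011100111

Elias gamma(743) = '000000000' + '1011100111' = 0000000001011100111 (19 bits)


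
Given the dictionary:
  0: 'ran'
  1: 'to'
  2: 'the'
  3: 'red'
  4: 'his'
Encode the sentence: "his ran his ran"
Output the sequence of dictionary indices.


Look up each word in the dictionary:
  'his' -> 4
  'ran' -> 0
  'his' -> 4
  'ran' -> 0

Encoded: [4, 0, 4, 0]


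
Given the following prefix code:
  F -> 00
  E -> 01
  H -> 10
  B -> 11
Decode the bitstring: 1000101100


Decoding step by step:
Bits 10 -> H
Bits 00 -> F
Bits 10 -> H
Bits 11 -> B
Bits 00 -> F


Decoded message: HFHBF


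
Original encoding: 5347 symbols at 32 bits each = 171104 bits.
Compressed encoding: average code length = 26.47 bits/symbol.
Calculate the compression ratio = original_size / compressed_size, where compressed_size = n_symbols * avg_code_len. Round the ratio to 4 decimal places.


original_size = n_symbols * orig_bits = 5347 * 32 = 171104 bits
compressed_size = n_symbols * avg_code_len = 5347 * 26.47 = 141535.09 bits
ratio = original_size / compressed_size = 171104 / 141535.09 = 1.2089

Compression ratio = 1.2089


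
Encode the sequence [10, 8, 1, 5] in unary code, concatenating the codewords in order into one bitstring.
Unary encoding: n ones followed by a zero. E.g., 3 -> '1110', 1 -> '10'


Encode each number as n ones followed by a terminating 0:
  10 -> 11111111110 (11 bits)
  8 -> 111111110 (9 bits)
  1 -> 10 (2 bits)
  5 -> 111110 (6 bits)
Total length = 11 + 9 + 2 + 6 = 28 bits.

Unary([10, 8, 1, 5]) = 1111111111011111111010111110 (28 bits)


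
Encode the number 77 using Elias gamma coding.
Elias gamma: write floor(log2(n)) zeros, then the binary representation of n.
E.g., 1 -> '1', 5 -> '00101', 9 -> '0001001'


num_bits = floor(log2(77)) + 1 = 7
leading_zeros = num_bits - 1 = 6
binary(77) = 1001101

Elias gamma(77) = '000000' + '1001101' = 0000001001101 (13 bits)


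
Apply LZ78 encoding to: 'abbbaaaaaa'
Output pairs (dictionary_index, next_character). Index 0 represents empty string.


LZ78 encoding steps:
Dictionary: {0: ''}
Step 1: w='' (idx 0), next='a' -> output (0, 'a'), add 'a' as idx 1
Step 2: w='' (idx 0), next='b' -> output (0, 'b'), add 'b' as idx 2
Step 3: w='b' (idx 2), next='b' -> output (2, 'b'), add 'bb' as idx 3
Step 4: w='a' (idx 1), next='a' -> output (1, 'a'), add 'aa' as idx 4
Step 5: w='aa' (idx 4), next='a' -> output (4, 'a'), add 'aaa' as idx 5
Step 6: w='a' (idx 1), end of input -> output (1, '')


Encoded: [(0, 'a'), (0, 'b'), (2, 'b'), (1, 'a'), (4, 'a'), (1, '')]


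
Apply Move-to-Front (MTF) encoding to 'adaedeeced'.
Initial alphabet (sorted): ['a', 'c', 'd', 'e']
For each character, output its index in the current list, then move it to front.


MTF encoding:
'a': index 0 in ['a', 'c', 'd', 'e'] -> ['a', 'c', 'd', 'e']
'd': index 2 in ['a', 'c', 'd', 'e'] -> ['d', 'a', 'c', 'e']
'a': index 1 in ['d', 'a', 'c', 'e'] -> ['a', 'd', 'c', 'e']
'e': index 3 in ['a', 'd', 'c', 'e'] -> ['e', 'a', 'd', 'c']
'd': index 2 in ['e', 'a', 'd', 'c'] -> ['d', 'e', 'a', 'c']
'e': index 1 in ['d', 'e', 'a', 'c'] -> ['e', 'd', 'a', 'c']
'e': index 0 in ['e', 'd', 'a', 'c'] -> ['e', 'd', 'a', 'c']
'c': index 3 in ['e', 'd', 'a', 'c'] -> ['c', 'e', 'd', 'a']
'e': index 1 in ['c', 'e', 'd', 'a'] -> ['e', 'c', 'd', 'a']
'd': index 2 in ['e', 'c', 'd', 'a'] -> ['d', 'e', 'c', 'a']


Output: [0, 2, 1, 3, 2, 1, 0, 3, 1, 2]


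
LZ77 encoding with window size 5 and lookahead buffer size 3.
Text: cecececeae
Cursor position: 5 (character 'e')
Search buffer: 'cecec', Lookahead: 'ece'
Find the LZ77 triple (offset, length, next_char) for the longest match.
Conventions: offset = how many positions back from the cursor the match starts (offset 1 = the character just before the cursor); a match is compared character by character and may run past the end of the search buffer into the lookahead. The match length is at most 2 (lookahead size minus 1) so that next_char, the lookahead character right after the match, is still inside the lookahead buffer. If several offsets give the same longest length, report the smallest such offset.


Try each offset into the search buffer:
  offset=1 (pos 4, char 'c'): match length 0
  offset=2 (pos 3, char 'e'): match length 2
  offset=3 (pos 2, char 'c'): match length 0
  offset=4 (pos 1, char 'e'): match length 2
  offset=5 (pos 0, char 'c'): match length 0
Longest match has length 2, found at offsets 2, 4; take the smallest, offset 2.
next_char = character at position 5 + 2 = 7 -> 'e'

Best match: offset=2, length=2 (matching 'ec' starting at position 3)
LZ77 triple: (2, 2, 'e')


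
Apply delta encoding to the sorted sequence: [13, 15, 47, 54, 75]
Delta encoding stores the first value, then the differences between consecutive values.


First value: 13
Deltas:
  15 - 13 = 2
  47 - 15 = 32
  54 - 47 = 7
  75 - 54 = 21


Delta encoded: [13, 2, 32, 7, 21]


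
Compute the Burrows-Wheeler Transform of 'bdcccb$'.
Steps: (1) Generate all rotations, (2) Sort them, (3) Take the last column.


Rotations (sorted):
  0: $bdcccb -> last char: b
  1: b$bdccc -> last char: c
  2: bdcccb$ -> last char: $
  3: cb$bdcc -> last char: c
  4: ccb$bdc -> last char: c
  5: cccb$bd -> last char: d
  6: dcccb$b -> last char: b


BWT = bc$ccdb


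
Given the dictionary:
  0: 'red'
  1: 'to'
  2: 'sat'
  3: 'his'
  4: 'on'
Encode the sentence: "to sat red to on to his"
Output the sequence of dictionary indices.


Look up each word in the dictionary:
  'to' -> 1
  'sat' -> 2
  'red' -> 0
  'to' -> 1
  'on' -> 4
  'to' -> 1
  'his' -> 3

Encoded: [1, 2, 0, 1, 4, 1, 3]


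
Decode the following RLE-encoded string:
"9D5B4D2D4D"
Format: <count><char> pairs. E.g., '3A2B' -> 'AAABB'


Expanding each <count><char> pair:
  9D -> 'DDDDDDDDD'
  5B -> 'BBBBB'
  4D -> 'DDDD'
  2D -> 'DD'
  4D -> 'DDDD'

Decoded = DDDDDDDDDBBBBBDDDDDDDDDD


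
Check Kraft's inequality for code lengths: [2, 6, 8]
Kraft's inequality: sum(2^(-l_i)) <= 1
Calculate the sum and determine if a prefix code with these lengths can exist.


Sum = 2^(-2) + 2^(-6) + 2^(-8)
    = 0.25 + 0.015625 + 0.00390625
    = 69/256 = 0.26953125
Since 0.26953125 <= 1, Kraft's inequality IS satisfied.
A prefix code with these lengths CAN exist.

Kraft sum = 0.26953125. Satisfied.


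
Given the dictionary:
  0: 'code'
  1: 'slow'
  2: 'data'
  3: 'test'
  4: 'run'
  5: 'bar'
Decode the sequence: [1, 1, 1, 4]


Look up each index in the dictionary:
  1 -> 'slow'
  1 -> 'slow'
  1 -> 'slow'
  4 -> 'run'

Decoded: "slow slow slow run"


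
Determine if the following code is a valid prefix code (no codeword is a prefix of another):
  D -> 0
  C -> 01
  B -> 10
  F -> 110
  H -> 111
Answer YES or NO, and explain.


Checking each pair (does one codeword prefix another?):
  D='0' vs C='01': prefix -- VIOLATION

NO -- this is NOT a valid prefix code. D (0) is a prefix of C (01).


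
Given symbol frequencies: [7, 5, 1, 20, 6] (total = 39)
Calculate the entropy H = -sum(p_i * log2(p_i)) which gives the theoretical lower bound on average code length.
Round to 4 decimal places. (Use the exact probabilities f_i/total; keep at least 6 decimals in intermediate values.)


Per-symbol terms -p_i * log2(p_i) with p_i = f_i/39:
  p = 7/39 = 0.179487: log2(p) = -2.478047, -p*log2(p) = 0.444778
  p = 5/39 = 0.128205: log2(p) = -2.963474, -p*log2(p) = 0.379933
  p = 1/39 = 0.025641: log2(p) = -5.285402, -p*log2(p) = 0.135523
  p = 20/39 = 0.512821: log2(p) = -0.963474, -p*log2(p) = 0.494089
  p = 6/39 = 0.153846: log2(p) = -2.700440, -p*log2(p) = 0.415452
H = 0.444778 + 0.379933 + 0.135523 + 0.494089 + 0.415452 = 1.869775

H = 1.8698 bits/symbol


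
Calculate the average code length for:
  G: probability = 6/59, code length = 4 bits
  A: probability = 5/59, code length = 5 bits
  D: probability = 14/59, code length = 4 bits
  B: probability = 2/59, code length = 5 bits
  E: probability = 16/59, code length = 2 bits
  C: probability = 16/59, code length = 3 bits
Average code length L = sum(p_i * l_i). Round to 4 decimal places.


Weighted contributions p_i * l_i:
  G: (6/59) * 4 = 24/59
  A: (5/59) * 5 = 25/59
  D: (14/59) * 4 = 56/59
  B: (2/59) * 5 = 10/59
  E: (16/59) * 2 = 32/59
  C: (16/59) * 3 = 48/59
Sum = (24 + 25 + 56 + 10 + 32 + 48)/59 = 195/59

L = 195/59 = 3.3051 bits/symbol


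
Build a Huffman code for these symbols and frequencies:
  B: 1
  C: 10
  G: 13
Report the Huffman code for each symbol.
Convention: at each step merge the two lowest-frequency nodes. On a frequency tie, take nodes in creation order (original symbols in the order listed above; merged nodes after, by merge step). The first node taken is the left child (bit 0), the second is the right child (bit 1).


Huffman tree construction:
Step 1: Merge B(1) + C(10) = 11
Step 2: Merge (B+C)(11) + G(13) = 24
Read each symbol's code off the tree from the root (left child = 0, right child = 1).

Codes:
  B: 00 (length 2)
  C: 01 (length 2)
  G: 1 (length 1)
Average code length: 35/24 = 1.4583 bits/symbol


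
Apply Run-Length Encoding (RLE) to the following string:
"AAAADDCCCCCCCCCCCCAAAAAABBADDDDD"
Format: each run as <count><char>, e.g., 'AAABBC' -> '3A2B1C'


Scanning runs left to right:
  i=0: run of 'A' x 4 -> '4A'
  i=4: run of 'D' x 2 -> '2D'
  i=6: run of 'C' x 12 -> '12C'
  i=18: run of 'A' x 6 -> '6A'
  i=24: run of 'B' x 2 -> '2B'
  i=26: run of 'A' x 1 -> '1A'
  i=27: run of 'D' x 5 -> '5D'

RLE = 4A2D12C6A2B1A5D


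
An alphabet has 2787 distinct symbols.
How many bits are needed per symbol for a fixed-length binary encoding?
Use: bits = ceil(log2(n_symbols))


log2(2787) = 11.4445
Bracket: 2^11 = 2048 < 2787 <= 2^12 = 4096
So ceil(log2(2787)) = 12

bits = ceil(log2(2787)) = ceil(11.4445) = 12 bits


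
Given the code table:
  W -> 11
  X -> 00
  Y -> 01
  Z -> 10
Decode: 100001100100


Decoding:
10 -> Z
00 -> X
01 -> Y
10 -> Z
01 -> Y
00 -> X


Result: ZXYZYX


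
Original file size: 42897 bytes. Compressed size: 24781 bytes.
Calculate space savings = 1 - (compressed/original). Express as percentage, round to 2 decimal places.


ratio = compressed/original = 24781/42897 = 0.577686
savings = 1 - ratio = 1 - 0.577686 = 0.422314
as a percentage: 0.422314 * 100 = 42.23%

Space savings = 1 - 24781/42897 = 42.23%


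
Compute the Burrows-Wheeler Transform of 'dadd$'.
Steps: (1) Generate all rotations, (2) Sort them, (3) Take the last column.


Rotations (sorted):
  0: $dadd -> last char: d
  1: add$d -> last char: d
  2: d$dad -> last char: d
  3: dadd$ -> last char: $
  4: dd$da -> last char: a


BWT = ddd$a


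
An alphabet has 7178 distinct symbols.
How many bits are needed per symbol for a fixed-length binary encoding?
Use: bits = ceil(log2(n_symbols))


log2(7178) = 12.8094
Bracket: 2^12 = 4096 < 7178 <= 2^13 = 8192
So ceil(log2(7178)) = 13

bits = ceil(log2(7178)) = ceil(12.8094) = 13 bits


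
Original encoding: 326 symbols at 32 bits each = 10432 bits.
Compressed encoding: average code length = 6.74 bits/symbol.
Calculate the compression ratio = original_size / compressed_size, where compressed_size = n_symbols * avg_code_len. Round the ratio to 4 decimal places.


original_size = n_symbols * orig_bits = 326 * 32 = 10432 bits
compressed_size = n_symbols * avg_code_len = 326 * 6.74 = 2197.24 bits
ratio = original_size / compressed_size = 10432 / 2197.24 = 4.7478

Compression ratio = 4.7478


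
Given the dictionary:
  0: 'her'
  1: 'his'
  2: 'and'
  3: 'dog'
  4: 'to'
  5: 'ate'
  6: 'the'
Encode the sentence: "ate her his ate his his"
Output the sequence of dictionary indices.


Look up each word in the dictionary:
  'ate' -> 5
  'her' -> 0
  'his' -> 1
  'ate' -> 5
  'his' -> 1
  'his' -> 1

Encoded: [5, 0, 1, 5, 1, 1]


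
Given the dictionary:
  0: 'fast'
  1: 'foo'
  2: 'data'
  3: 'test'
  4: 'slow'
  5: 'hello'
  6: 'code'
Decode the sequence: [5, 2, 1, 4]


Look up each index in the dictionary:
  5 -> 'hello'
  2 -> 'data'
  1 -> 'foo'
  4 -> 'slow'

Decoded: "hello data foo slow"


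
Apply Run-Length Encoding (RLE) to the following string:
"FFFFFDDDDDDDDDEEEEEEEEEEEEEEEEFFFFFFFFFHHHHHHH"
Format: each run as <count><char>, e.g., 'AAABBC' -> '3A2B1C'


Scanning runs left to right:
  i=0: run of 'F' x 5 -> '5F'
  i=5: run of 'D' x 9 -> '9D'
  i=14: run of 'E' x 16 -> '16E'
  i=30: run of 'F' x 9 -> '9F'
  i=39: run of 'H' x 7 -> '7H'

RLE = 5F9D16E9F7H


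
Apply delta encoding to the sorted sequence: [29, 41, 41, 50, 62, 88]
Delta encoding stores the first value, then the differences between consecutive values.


First value: 29
Deltas:
  41 - 29 = 12
  41 - 41 = 0
  50 - 41 = 9
  62 - 50 = 12
  88 - 62 = 26


Delta encoded: [29, 12, 0, 9, 12, 26]


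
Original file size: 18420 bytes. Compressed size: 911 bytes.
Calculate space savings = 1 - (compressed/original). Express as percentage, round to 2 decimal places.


ratio = compressed/original = 911/18420 = 0.049457
savings = 1 - ratio = 1 - 0.049457 = 0.950543
as a percentage: 0.950543 * 100 = 95.05%

Space savings = 1 - 911/18420 = 95.05%


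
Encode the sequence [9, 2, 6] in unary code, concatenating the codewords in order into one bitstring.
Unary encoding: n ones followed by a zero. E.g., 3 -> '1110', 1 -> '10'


Encode each number as n ones followed by a terminating 0:
  9 -> 1111111110 (10 bits)
  2 -> 110 (3 bits)
  6 -> 1111110 (7 bits)
Total length = 10 + 3 + 7 = 20 bits.

Unary([9, 2, 6]) = 11111111101101111110 (20 bits)


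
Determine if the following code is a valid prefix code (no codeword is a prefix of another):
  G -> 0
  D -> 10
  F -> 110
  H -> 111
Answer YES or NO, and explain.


Checking each pair (does one codeword prefix another?):
  G='0' vs D='10': no prefix
  G='0' vs F='110': no prefix
  G='0' vs H='111': no prefix
  D='10' vs G='0': no prefix
  D='10' vs F='110': no prefix
  D='10' vs H='111': no prefix
  F='110' vs G='0': no prefix
  F='110' vs D='10': no prefix
  F='110' vs H='111': no prefix
  H='111' vs G='0': no prefix
  H='111' vs D='10': no prefix
  H='111' vs F='110': no prefix
No violation found over all pairs.

YES -- this is a valid prefix code. No codeword is a prefix of any other codeword.


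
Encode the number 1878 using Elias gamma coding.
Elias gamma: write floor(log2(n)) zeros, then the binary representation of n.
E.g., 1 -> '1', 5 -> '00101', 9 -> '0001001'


num_bits = floor(log2(1878)) + 1 = 11
leading_zeros = num_bits - 1 = 10
binary(1878) = 11101010110

Elias gamma(1878) = '0000000000' + '11101010110' = 000000000011101010110 (21 bits)


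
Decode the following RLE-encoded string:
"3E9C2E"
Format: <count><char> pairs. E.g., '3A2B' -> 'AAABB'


Expanding each <count><char> pair:
  3E -> 'EEE'
  9C -> 'CCCCCCCCC'
  2E -> 'EE'

Decoded = EEECCCCCCCCCEE


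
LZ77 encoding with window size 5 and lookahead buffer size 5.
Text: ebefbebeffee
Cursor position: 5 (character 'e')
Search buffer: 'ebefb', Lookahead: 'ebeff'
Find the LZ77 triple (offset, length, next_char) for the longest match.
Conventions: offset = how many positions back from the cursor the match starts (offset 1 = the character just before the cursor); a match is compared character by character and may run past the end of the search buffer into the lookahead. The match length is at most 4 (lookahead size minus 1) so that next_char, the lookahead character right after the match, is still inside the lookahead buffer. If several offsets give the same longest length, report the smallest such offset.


Try each offset into the search buffer:
  offset=1 (pos 4, char 'b'): match length 0
  offset=2 (pos 3, char 'f'): match length 0
  offset=3 (pos 2, char 'e'): match length 1
  offset=4 (pos 1, char 'b'): match length 0
  offset=5 (pos 0, char 'e'): match length 4
Longest match has length 4 at offset 5.
next_char = character at position 5 + 4 = 9 -> 'f'

Best match: offset=5, length=4 (matching 'ebef' starting at position 0)
LZ77 triple: (5, 4, 'f')


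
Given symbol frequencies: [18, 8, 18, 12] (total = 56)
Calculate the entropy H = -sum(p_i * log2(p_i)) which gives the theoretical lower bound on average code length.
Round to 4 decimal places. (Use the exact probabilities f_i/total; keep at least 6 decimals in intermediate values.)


Per-symbol terms -p_i * log2(p_i) with p_i = f_i/56:
  p = 18/56 = 0.321429: log2(p) = -1.637430, -p*log2(p) = 0.526317
  p = 8/56 = 0.142857: log2(p) = -2.807355, -p*log2(p) = 0.401051
  p = 18/56 = 0.321429: log2(p) = -1.637430, -p*log2(p) = 0.526317
  p = 12/56 = 0.214286: log2(p) = -2.222392, -p*log2(p) = 0.476227
H = 0.526317 + 0.401051 + 0.526317 + 0.476227 = 1.929912

H = 1.9299 bits/symbol


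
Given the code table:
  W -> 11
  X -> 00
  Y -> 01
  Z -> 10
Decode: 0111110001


Decoding:
01 -> Y
11 -> W
11 -> W
00 -> X
01 -> Y


Result: YWWXY


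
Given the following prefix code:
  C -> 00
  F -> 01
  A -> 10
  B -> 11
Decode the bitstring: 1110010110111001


Decoding step by step:
Bits 11 -> B
Bits 10 -> A
Bits 01 -> F
Bits 01 -> F
Bits 10 -> A
Bits 11 -> B
Bits 10 -> A
Bits 01 -> F


Decoded message: BAFFABAF


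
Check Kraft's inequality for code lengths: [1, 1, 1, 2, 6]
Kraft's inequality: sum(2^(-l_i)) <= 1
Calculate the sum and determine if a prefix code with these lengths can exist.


Sum = 2^(-1) + 2^(-1) + 2^(-1) + 2^(-2) + 2^(-6)
    = 0.5 + 0.5 + 0.5 + 0.25 + 0.015625
    = 113/64 = 1.765625
Since 1.765625 > 1, Kraft's inequality is NOT satisfied.
A prefix code with these lengths CANNOT exist.

Kraft sum = 1.765625. Not satisfied.


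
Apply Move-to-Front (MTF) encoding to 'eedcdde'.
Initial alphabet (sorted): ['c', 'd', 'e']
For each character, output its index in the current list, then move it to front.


MTF encoding:
'e': index 2 in ['c', 'd', 'e'] -> ['e', 'c', 'd']
'e': index 0 in ['e', 'c', 'd'] -> ['e', 'c', 'd']
'd': index 2 in ['e', 'c', 'd'] -> ['d', 'e', 'c']
'c': index 2 in ['d', 'e', 'c'] -> ['c', 'd', 'e']
'd': index 1 in ['c', 'd', 'e'] -> ['d', 'c', 'e']
'd': index 0 in ['d', 'c', 'e'] -> ['d', 'c', 'e']
'e': index 2 in ['d', 'c', 'e'] -> ['e', 'd', 'c']


Output: [2, 0, 2, 2, 1, 0, 2]


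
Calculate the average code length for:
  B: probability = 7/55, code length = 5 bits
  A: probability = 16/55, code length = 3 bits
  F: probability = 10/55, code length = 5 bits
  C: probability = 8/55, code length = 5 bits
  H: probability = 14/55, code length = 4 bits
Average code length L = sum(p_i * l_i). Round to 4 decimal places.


Weighted contributions p_i * l_i:
  B: (7/55) * 5 = 35/55
  A: (16/55) * 3 = 48/55
  F: (10/55) * 5 = 50/55
  C: (8/55) * 5 = 40/55
  H: (14/55) * 4 = 56/55
Sum = (35 + 48 + 50 + 40 + 56)/55 = 229/55

L = 229/55 = 4.1636 bits/symbol


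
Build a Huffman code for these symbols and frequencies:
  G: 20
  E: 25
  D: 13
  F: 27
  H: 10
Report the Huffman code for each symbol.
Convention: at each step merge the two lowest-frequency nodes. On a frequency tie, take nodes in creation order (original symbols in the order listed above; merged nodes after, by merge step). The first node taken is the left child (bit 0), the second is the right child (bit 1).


Huffman tree construction:
Step 1: Merge H(10) + D(13) = 23
Step 2: Merge G(20) + (H+D)(23) = 43
Step 3: Merge E(25) + F(27) = 52
Step 4: Merge (G+(H+D))(43) + (E+F)(52) = 95
Read each symbol's code off the tree from the root (left child = 0, right child = 1).

Codes:
  G: 00 (length 2)
  E: 10 (length 2)
  D: 011 (length 3)
  F: 11 (length 2)
  H: 010 (length 3)
Average code length: 213/95 = 2.2421 bits/symbol


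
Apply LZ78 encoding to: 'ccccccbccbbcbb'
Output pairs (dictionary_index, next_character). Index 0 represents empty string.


LZ78 encoding steps:
Dictionary: {0: ''}
Step 1: w='' (idx 0), next='c' -> output (0, 'c'), add 'c' as idx 1
Step 2: w='c' (idx 1), next='c' -> output (1, 'c'), add 'cc' as idx 2
Step 3: w='cc' (idx 2), next='c' -> output (2, 'c'), add 'ccc' as idx 3
Step 4: w='' (idx 0), next='b' -> output (0, 'b'), add 'b' as idx 4
Step 5: w='cc' (idx 2), next='b' -> output (2, 'b'), add 'ccb' as idx 5
Step 6: w='b' (idx 4), next='c' -> output (4, 'c'), add 'bc' as idx 6
Step 7: w='b' (idx 4), next='b' -> output (4, 'b'), add 'bb' as idx 7


Encoded: [(0, 'c'), (1, 'c'), (2, 'c'), (0, 'b'), (2, 'b'), (4, 'c'), (4, 'b')]


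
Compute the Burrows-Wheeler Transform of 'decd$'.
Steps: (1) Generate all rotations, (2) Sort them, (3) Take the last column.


Rotations (sorted):
  0: $decd -> last char: d
  1: cd$de -> last char: e
  2: d$dec -> last char: c
  3: decd$ -> last char: $
  4: ecd$d -> last char: d


BWT = dec$d


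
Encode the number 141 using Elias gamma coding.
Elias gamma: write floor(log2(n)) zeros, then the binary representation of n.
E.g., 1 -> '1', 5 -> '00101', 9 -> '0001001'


num_bits = floor(log2(141)) + 1 = 8
leading_zeros = num_bits - 1 = 7
binary(141) = 10001101

Elias gamma(141) = '0000000' + '10001101' = 000000010001101 (15 bits)


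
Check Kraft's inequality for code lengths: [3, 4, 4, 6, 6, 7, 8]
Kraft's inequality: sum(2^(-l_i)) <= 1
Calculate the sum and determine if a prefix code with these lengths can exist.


Sum = 2^(-3) + 2^(-4) + 2^(-4) + 2^(-6) + 2^(-6) + 2^(-7) + 2^(-8)
    = 0.125 + 0.0625 + 0.0625 + 0.015625 + 0.015625 + 0.0078125 + 0.00390625
    = 75/256 = 0.29296875
Since 0.29296875 <= 1, Kraft's inequality IS satisfied.
A prefix code with these lengths CAN exist.

Kraft sum = 0.29296875. Satisfied.


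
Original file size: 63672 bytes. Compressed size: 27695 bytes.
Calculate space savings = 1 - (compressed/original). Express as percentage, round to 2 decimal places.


ratio = compressed/original = 27695/63672 = 0.434964
savings = 1 - ratio = 1 - 0.434964 = 0.565036
as a percentage: 0.565036 * 100 = 56.5%

Space savings = 1 - 27695/63672 = 56.5%


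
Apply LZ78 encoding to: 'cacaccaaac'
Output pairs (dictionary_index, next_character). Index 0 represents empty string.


LZ78 encoding steps:
Dictionary: {0: ''}
Step 1: w='' (idx 0), next='c' -> output (0, 'c'), add 'c' as idx 1
Step 2: w='' (idx 0), next='a' -> output (0, 'a'), add 'a' as idx 2
Step 3: w='c' (idx 1), next='a' -> output (1, 'a'), add 'ca' as idx 3
Step 4: w='c' (idx 1), next='c' -> output (1, 'c'), add 'cc' as idx 4
Step 5: w='a' (idx 2), next='a' -> output (2, 'a'), add 'aa' as idx 5
Step 6: w='a' (idx 2), next='c' -> output (2, 'c'), add 'ac' as idx 6


Encoded: [(0, 'c'), (0, 'a'), (1, 'a'), (1, 'c'), (2, 'a'), (2, 'c')]


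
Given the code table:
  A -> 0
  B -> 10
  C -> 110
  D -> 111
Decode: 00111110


Decoding:
0 -> A
0 -> A
111 -> D
110 -> C


Result: AADC


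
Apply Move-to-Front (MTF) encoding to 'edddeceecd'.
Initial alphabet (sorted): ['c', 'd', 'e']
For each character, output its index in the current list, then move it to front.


MTF encoding:
'e': index 2 in ['c', 'd', 'e'] -> ['e', 'c', 'd']
'd': index 2 in ['e', 'c', 'd'] -> ['d', 'e', 'c']
'd': index 0 in ['d', 'e', 'c'] -> ['d', 'e', 'c']
'd': index 0 in ['d', 'e', 'c'] -> ['d', 'e', 'c']
'e': index 1 in ['d', 'e', 'c'] -> ['e', 'd', 'c']
'c': index 2 in ['e', 'd', 'c'] -> ['c', 'e', 'd']
'e': index 1 in ['c', 'e', 'd'] -> ['e', 'c', 'd']
'e': index 0 in ['e', 'c', 'd'] -> ['e', 'c', 'd']
'c': index 1 in ['e', 'c', 'd'] -> ['c', 'e', 'd']
'd': index 2 in ['c', 'e', 'd'] -> ['d', 'c', 'e']


Output: [2, 2, 0, 0, 1, 2, 1, 0, 1, 2]


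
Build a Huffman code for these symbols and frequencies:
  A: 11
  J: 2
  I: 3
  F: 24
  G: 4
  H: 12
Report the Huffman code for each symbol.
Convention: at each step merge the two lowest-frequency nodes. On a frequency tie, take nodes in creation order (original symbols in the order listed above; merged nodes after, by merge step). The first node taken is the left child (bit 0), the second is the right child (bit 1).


Huffman tree construction:
Step 1: Merge J(2) + I(3) = 5
Step 2: Merge G(4) + (J+I)(5) = 9
Step 3: Merge (G+(J+I))(9) + A(11) = 20
Step 4: Merge H(12) + ((G+(J+I))+A)(20) = 32
Step 5: Merge F(24) + (H+((G+(J+I))+A))(32) = 56
Read each symbol's code off the tree from the root (left child = 0, right child = 1).

Codes:
  A: 111 (length 3)
  J: 11010 (length 5)
  I: 11011 (length 5)
  F: 0 (length 1)
  G: 1100 (length 4)
  H: 10 (length 2)
Average code length: 122/56 = 2.1786 bits/symbol


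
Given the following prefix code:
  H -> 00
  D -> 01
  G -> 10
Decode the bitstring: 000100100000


Decoding step by step:
Bits 00 -> H
Bits 01 -> D
Bits 00 -> H
Bits 10 -> G
Bits 00 -> H
Bits 00 -> H


Decoded message: HDHGHH


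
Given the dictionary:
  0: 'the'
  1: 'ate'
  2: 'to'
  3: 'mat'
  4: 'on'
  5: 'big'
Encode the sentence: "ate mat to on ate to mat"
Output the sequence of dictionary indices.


Look up each word in the dictionary:
  'ate' -> 1
  'mat' -> 3
  'to' -> 2
  'on' -> 4
  'ate' -> 1
  'to' -> 2
  'mat' -> 3

Encoded: [1, 3, 2, 4, 1, 2, 3]


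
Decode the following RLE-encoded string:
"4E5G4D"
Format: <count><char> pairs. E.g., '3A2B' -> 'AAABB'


Expanding each <count><char> pair:
  4E -> 'EEEE'
  5G -> 'GGGGG'
  4D -> 'DDDD'

Decoded = EEEEGGGGGDDDD


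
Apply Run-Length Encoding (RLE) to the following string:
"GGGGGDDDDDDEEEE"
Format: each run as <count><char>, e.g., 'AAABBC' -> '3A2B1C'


Scanning runs left to right:
  i=0: run of 'G' x 5 -> '5G'
  i=5: run of 'D' x 6 -> '6D'
  i=11: run of 'E' x 4 -> '4E'

RLE = 5G6D4E


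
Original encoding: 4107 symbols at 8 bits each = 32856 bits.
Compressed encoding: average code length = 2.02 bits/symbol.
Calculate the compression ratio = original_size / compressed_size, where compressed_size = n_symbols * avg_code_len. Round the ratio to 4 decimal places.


original_size = n_symbols * orig_bits = 4107 * 8 = 32856 bits
compressed_size = n_symbols * avg_code_len = 4107 * 2.02 = 8296.14 bits
ratio = original_size / compressed_size = 32856 / 8296.14 = 3.9604

Compression ratio = 3.9604


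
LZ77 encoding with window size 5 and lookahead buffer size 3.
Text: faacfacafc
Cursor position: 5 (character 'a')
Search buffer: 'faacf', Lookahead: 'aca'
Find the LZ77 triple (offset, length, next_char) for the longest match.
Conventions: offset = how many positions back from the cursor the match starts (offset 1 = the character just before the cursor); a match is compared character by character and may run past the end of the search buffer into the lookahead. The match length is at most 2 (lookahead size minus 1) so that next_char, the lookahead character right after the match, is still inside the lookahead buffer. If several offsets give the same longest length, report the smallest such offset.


Try each offset into the search buffer:
  offset=1 (pos 4, char 'f'): match length 0
  offset=2 (pos 3, char 'c'): match length 0
  offset=3 (pos 2, char 'a'): match length 2
  offset=4 (pos 1, char 'a'): match length 1
  offset=5 (pos 0, char 'f'): match length 0
Longest match has length 2 at offset 3.
next_char = character at position 5 + 2 = 7 -> 'a'

Best match: offset=3, length=2 (matching 'ac' starting at position 2)
LZ77 triple: (3, 2, 'a')


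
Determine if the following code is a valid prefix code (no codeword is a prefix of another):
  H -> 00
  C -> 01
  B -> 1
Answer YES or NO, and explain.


Checking each pair (does one codeword prefix another?):
  H='00' vs C='01': no prefix
  H='00' vs B='1': no prefix
  C='01' vs H='00': no prefix
  C='01' vs B='1': no prefix
  B='1' vs H='00': no prefix
  B='1' vs C='01': no prefix
No violation found over all pairs.

YES -- this is a valid prefix code. No codeword is a prefix of any other codeword.


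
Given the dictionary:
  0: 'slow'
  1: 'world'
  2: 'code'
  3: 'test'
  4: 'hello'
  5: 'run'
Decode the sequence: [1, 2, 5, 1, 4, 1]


Look up each index in the dictionary:
  1 -> 'world'
  2 -> 'code'
  5 -> 'run'
  1 -> 'world'
  4 -> 'hello'
  1 -> 'world'

Decoded: "world code run world hello world"


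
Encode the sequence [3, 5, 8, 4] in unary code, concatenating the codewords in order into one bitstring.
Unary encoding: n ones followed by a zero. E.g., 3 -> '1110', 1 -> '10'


Encode each number as n ones followed by a terminating 0:
  3 -> 1110 (4 bits)
  5 -> 111110 (6 bits)
  8 -> 111111110 (9 bits)
  4 -> 11110 (5 bits)
Total length = 4 + 6 + 9 + 5 = 24 bits.

Unary([3, 5, 8, 4]) = 111011111011111111011110 (24 bits)


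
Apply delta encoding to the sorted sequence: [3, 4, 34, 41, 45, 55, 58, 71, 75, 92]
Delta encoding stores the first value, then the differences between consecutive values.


First value: 3
Deltas:
  4 - 3 = 1
  34 - 4 = 30
  41 - 34 = 7
  45 - 41 = 4
  55 - 45 = 10
  58 - 55 = 3
  71 - 58 = 13
  75 - 71 = 4
  92 - 75 = 17


Delta encoded: [3, 1, 30, 7, 4, 10, 3, 13, 4, 17]


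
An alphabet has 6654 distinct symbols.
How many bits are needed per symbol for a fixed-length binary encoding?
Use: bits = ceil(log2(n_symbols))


log2(6654) = 12.7
Bracket: 2^12 = 4096 < 6654 <= 2^13 = 8192
So ceil(log2(6654)) = 13

bits = ceil(log2(6654)) = ceil(12.7) = 13 bits


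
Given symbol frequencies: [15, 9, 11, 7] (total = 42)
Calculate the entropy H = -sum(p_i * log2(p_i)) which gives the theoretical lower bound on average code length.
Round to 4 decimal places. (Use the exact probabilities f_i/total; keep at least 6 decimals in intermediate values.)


Per-symbol terms -p_i * log2(p_i) with p_i = f_i/42:
  p = 15/42 = 0.357143: log2(p) = -1.485427, -p*log2(p) = 0.530510
  p = 9/42 = 0.214286: log2(p) = -2.222392, -p*log2(p) = 0.476227
  p = 11/42 = 0.261905: log2(p) = -1.932886, -p*log2(p) = 0.506232
  p = 7/42 = 0.166667: log2(p) = -2.584963, -p*log2(p) = 0.430827
H = 0.530510 + 0.476227 + 0.506232 + 0.430827 = 1.943796

H = 1.9438 bits/symbol


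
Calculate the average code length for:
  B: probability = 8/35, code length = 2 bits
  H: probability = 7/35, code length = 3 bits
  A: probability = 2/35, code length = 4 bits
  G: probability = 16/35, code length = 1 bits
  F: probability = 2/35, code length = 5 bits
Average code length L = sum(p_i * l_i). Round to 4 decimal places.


Weighted contributions p_i * l_i:
  B: (8/35) * 2 = 16/35
  H: (7/35) * 3 = 21/35
  A: (2/35) * 4 = 8/35
  G: (16/35) * 1 = 16/35
  F: (2/35) * 5 = 10/35
Sum = (16 + 21 + 8 + 16 + 10)/35 = 71/35

L = 71/35 = 2.0286 bits/symbol


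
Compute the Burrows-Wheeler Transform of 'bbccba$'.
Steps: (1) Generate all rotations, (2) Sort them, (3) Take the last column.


Rotations (sorted):
  0: $bbccba -> last char: a
  1: a$bbccb -> last char: b
  2: ba$bbcc -> last char: c
  3: bbccba$ -> last char: $
  4: bccba$b -> last char: b
  5: cba$bbc -> last char: c
  6: ccba$bb -> last char: b


BWT = abc$bcb


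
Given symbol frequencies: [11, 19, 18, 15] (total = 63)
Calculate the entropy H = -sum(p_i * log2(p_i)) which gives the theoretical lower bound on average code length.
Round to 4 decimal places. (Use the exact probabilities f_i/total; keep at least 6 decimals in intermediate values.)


Per-symbol terms -p_i * log2(p_i) with p_i = f_i/63:
  p = 11/63 = 0.174603: log2(p) = -2.517848, -p*log2(p) = 0.439624
  p = 19/63 = 0.301587: log2(p) = -1.729352, -p*log2(p) = 0.521551
  p = 18/63 = 0.285714: log2(p) = -1.807355, -p*log2(p) = 0.516387
  p = 15/63 = 0.238095: log2(p) = -2.070389, -p*log2(p) = 0.492950
H = 0.439624 + 0.521551 + 0.516387 + 0.492950 = 1.970512

H = 1.9705 bits/symbol


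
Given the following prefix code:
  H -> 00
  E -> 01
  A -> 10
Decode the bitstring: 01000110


Decoding step by step:
Bits 01 -> E
Bits 00 -> H
Bits 01 -> E
Bits 10 -> A


Decoded message: EHEA


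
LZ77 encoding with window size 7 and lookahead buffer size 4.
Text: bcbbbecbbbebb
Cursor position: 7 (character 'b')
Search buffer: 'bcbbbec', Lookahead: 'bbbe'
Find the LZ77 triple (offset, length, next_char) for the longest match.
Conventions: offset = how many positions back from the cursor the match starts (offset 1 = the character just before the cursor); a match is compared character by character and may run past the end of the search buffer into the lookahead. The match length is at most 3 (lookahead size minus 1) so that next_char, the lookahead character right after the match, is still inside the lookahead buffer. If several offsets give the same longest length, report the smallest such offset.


Try each offset into the search buffer:
  offset=1 (pos 6, char 'c'): match length 0
  offset=2 (pos 5, char 'e'): match length 0
  offset=3 (pos 4, char 'b'): match length 1
  offset=4 (pos 3, char 'b'): match length 2
  offset=5 (pos 2, char 'b'): match length 3
  offset=6 (pos 1, char 'c'): match length 0
  offset=7 (pos 0, char 'b'): match length 1
Longest match has length 3 at offset 5.
next_char = character at position 7 + 3 = 10 -> 'e'

Best match: offset=5, length=3 (matching 'bbb' starting at position 2)
LZ77 triple: (5, 3, 'e')


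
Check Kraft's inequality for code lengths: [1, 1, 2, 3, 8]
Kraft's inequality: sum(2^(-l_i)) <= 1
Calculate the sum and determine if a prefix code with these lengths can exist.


Sum = 2^(-1) + 2^(-1) + 2^(-2) + 2^(-3) + 2^(-8)
    = 0.5 + 0.5 + 0.25 + 0.125 + 0.00390625
    = 353/256 = 1.37890625
Since 1.37890625 > 1, Kraft's inequality is NOT satisfied.
A prefix code with these lengths CANNOT exist.

Kraft sum = 1.37890625. Not satisfied.


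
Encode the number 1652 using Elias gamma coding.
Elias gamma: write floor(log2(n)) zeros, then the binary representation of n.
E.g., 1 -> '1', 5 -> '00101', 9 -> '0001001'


num_bits = floor(log2(1652)) + 1 = 11
leading_zeros = num_bits - 1 = 10
binary(1652) = 11001110100

Elias gamma(1652) = '0000000000' + '11001110100' = 000000000011001110100 (21 bits)


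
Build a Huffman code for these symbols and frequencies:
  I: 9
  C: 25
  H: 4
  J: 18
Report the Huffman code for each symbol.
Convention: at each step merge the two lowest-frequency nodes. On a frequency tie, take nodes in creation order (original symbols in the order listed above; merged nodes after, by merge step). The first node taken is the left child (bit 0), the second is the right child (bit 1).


Huffman tree construction:
Step 1: Merge H(4) + I(9) = 13
Step 2: Merge (H+I)(13) + J(18) = 31
Step 3: Merge C(25) + ((H+I)+J)(31) = 56
Read each symbol's code off the tree from the root (left child = 0, right child = 1).

Codes:
  I: 101 (length 3)
  C: 0 (length 1)
  H: 100 (length 3)
  J: 11 (length 2)
Average code length: 100/56 = 1.7857 bits/symbol


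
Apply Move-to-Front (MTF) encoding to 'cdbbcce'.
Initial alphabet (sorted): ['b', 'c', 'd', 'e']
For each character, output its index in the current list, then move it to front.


MTF encoding:
'c': index 1 in ['b', 'c', 'd', 'e'] -> ['c', 'b', 'd', 'e']
'd': index 2 in ['c', 'b', 'd', 'e'] -> ['d', 'c', 'b', 'e']
'b': index 2 in ['d', 'c', 'b', 'e'] -> ['b', 'd', 'c', 'e']
'b': index 0 in ['b', 'd', 'c', 'e'] -> ['b', 'd', 'c', 'e']
'c': index 2 in ['b', 'd', 'c', 'e'] -> ['c', 'b', 'd', 'e']
'c': index 0 in ['c', 'b', 'd', 'e'] -> ['c', 'b', 'd', 'e']
'e': index 3 in ['c', 'b', 'd', 'e'] -> ['e', 'c', 'b', 'd']


Output: [1, 2, 2, 0, 2, 0, 3]
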